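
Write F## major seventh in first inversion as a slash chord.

First inversion of F## major seventh has the third (A##) in the bass. As a slash chord: F##maj7/A##.

F##maj7/A##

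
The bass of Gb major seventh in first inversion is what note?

Bb

The third of Gb major seventh (Gb–Bb–Db–F) is Bb; that is the bass in first inversion.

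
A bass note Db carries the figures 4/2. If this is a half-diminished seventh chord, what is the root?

Eb

The figures 4/2 mean the seventh of the chord is in the bass. If Db is the seventh of a half-diminished seventh chord, the root is Eb (chord tones Eb–Gb–Bbb–Db).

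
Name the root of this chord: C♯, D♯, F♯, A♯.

C#, D#, F#, A# are the tones of a D# minor seventh chord (D#–F#–A#–C#), making D# the root.

D#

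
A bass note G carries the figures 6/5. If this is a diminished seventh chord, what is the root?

The figures 6/5 mean the third of the chord is in the bass. If G is the third of a diminished seventh chord, the root is E (chord tones E–G–Bb–Db).

E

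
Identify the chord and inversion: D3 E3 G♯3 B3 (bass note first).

E dominant seventh, third inversion

The pitch classes D, E, G#, B arrange in thirds as E–G#–B–D: an E dominant seventh chord.
D is the seventh of E dominant seventh; seventh in the bass means third inversion (figured bass 4/2).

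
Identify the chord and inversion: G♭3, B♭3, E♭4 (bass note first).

Eb minor, first inversion

The pitch classes Gb, Bb, Eb arrange in thirds as Eb–Gb–Bb: an Eb minor triad.
With the third (Gb) in the bass, the chord is in first inversion (figured bass 6).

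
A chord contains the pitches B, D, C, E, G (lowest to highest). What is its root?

The distinct letter names are B, D, C, E, G. Arranged as a stack of thirds they read C–E–G–B–D, so C is the root (a C major ninth chord).

C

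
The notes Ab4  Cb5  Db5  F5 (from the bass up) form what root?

The distinct letter names are Ab, Cb, Db, F. Arranged as a stack of thirds they read Db–F–Ab–Cb, so Db is the root (a Db dominant seventh chord).

Db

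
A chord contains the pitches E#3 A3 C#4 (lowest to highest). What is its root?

The distinct letter names are E#, A, C#. Arranged as a stack of thirds they read A–C#–E#, so A is the root (an A augmented triad).

A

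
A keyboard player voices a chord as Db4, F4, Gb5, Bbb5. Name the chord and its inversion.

The distinct note names are Db, F, Gb, Bbb. Stacked in thirds they read Gb–Bbb–Db–F, which is a minor-major seventh chord on Gb.
Db is the fifth of Gb minor-major seventh; fifth in the bass means second inversion (figured bass 4/3).

Gb minor-major seventh, second inversion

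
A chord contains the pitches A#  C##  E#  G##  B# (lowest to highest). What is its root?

A#

A#, C##, E#, G##, B# are the tones of an A# major ninth chord (A#–C##–E#–G##–B#), making A# the root.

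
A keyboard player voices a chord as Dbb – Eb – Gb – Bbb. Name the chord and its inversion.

Eb diminished seventh, third inversion

Reducing to letter names: Dbb, Eb, Gb, Bbb. These stack in thirds as Eb–Gb–Bbb–Dbb — an Eb diminished seventh chord.
Dbb is the seventh of Eb diminished seventh; seventh in the bass means third inversion (figured bass 4/2).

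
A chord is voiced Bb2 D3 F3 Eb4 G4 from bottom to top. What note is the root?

Eb

Reordering Bb, D, F, Eb, G into stacked thirds gives Eb–G–Bb–D–F; the bottom of that stack, Eb, is the root.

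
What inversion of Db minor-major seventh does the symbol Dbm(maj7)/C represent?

Dbm(maj7)/C means Db minor-major seventh with C in the bass. C is the seventh of Db minor-major seventh (Db–Fb–Ab–C), so this is third inversion.

third inversion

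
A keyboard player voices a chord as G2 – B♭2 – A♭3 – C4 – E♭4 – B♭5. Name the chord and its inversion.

Ab major ninth, third inversion

Reducing to letter names: G, Bb, Ab, C, Eb. These stack in thirds as Ab–C–Eb–G–Bb — an Ab major ninth chord.
G is the seventh of Ab major ninth; seventh in the bass means third inversion.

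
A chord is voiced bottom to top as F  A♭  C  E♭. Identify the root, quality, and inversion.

The distinct note names are F, Ab, C, Eb. Stacked in thirds they read F–Ab–C–Eb, which is a minor seventh chord on F.
F is the root of F minor seventh; root in the bass means root position (figured bass 7).

F minor seventh, root position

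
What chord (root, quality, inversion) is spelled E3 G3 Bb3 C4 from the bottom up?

Reducing to letter names: E, G, Bb, C. These stack in thirds as C–E–G–Bb — a C dominant seventh chord.
The lowest note is E, the third of the chord, so this is first inversion (figured bass 6/5).

C dominant seventh, first inversion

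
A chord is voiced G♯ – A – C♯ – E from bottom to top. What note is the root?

The distinct letter names are G#, A, C#, E. Arranged as a stack of thirds they read A–C#–E–G#, so A is the root (an A major seventh chord).

A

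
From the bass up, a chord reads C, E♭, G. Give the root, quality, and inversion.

Reducing to letter names: C, Eb, G. These stack in thirds as C–Eb–G — a C minor triad.
The lowest note is C, the root of the chord, so this is root position (figured bass 5/3).

C minor, root position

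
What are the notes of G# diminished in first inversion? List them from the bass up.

B, D, G#

The chord tones are G#–B–D. With the third (B) lowest for first inversion: B, D, G#.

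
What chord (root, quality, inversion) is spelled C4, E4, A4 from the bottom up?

A minor, first inversion

Reducing to letter names: C, E, A. These stack in thirds as A–C–E — an A minor triad.
With the third (C) in the bass, the chord is in first inversion (figured bass 6).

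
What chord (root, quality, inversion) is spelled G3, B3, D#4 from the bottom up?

G augmented, root position

The pitch classes G, B, D# arrange in thirds as G–B–D#: a G augmented triad.
With the root (G) in the bass, the chord is in root position (figured bass 5/3).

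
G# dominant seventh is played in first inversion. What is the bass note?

G# dominant seventh is G#–B#–D#–F#. First inversion places the third in the bass: B#.

B#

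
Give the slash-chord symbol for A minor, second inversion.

Am/E

Second inversion of A minor has the fifth (E) in the bass. As a slash chord: Am/E.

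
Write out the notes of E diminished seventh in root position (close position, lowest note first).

E diminished seventh is E–G–Bb–Db. Root position puts the root (E) in the bass, with the remaining tones above: E, G, Bb, Db.

E, G, Bb, Db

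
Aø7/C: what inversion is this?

Aø7/C means A half-diminished seventh with C in the bass. C is the third of A half-diminished seventh (A–C–Eb–G), so this is first inversion.

first inversion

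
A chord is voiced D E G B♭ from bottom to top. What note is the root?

E

Reordering D, E, G, Bb into stacked thirds gives E–G–Bb–D; the bottom of that stack, E, is the root.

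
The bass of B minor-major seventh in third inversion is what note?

B minor-major seventh is B–D–F#–A#. Third inversion places the seventh in the bass: A#.

A#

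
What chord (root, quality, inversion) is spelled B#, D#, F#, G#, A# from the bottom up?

G# dominant ninth, first inversion

The distinct note names are B#, D#, F#, G#, A#. Stacked in thirds they read G#–B#–D#–F#–A#, which is a dominant ninth chord on G#.
B# is the third of G# dominant ninth; third in the bass means first inversion.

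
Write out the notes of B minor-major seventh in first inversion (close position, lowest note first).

D, F#, A#, B

The chord tones are B–D–F#–A#. With the third (D) lowest for first inversion: D, F#, A#, B.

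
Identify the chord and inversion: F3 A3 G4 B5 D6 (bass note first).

G dominant ninth, third inversion

Reducing to letter names: F, A, G, B, D. These stack in thirds as G–B–D–F–A — a G dominant ninth chord.
The lowest note is F, the seventh of the chord, so this is third inversion.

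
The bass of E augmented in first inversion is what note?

G#

E augmented is E–G#–B#. First inversion places the third in the bass: G#.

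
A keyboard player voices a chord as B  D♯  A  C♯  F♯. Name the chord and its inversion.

B dominant ninth, root position

The pitch classes B, D#, A, C#, F# arrange in thirds as B–D#–F#–A–C#: a B dominant ninth chord.
The lowest note is B, the root of the chord, so this is root position.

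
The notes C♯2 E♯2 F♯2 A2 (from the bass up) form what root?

F#

The distinct letter names are C#, E#, F#, A. Arranged as a stack of thirds they read F#–A–C#–E#, so F# is the root (an F# minor-major seventh chord).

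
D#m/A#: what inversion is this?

D#m/A# means D# minor with A# in the bass. A# is the fifth of D# minor (D#–F#–A#), so this is second inversion.

second inversion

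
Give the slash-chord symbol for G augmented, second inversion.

Second inversion of G augmented has the fifth (D#) in the bass. As a slash chord: Gaug/D#.

Gaug/D#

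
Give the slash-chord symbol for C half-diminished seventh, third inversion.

Cø7/Bb

Third inversion of C half-diminished seventh has the seventh (Bb) in the bass. As a slash chord: Cø7/Bb.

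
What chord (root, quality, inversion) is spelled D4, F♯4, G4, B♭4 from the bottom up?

The pitch classes D, F#, G, Bb arrange in thirds as G–Bb–D–F#: a G minor-major seventh chord.
D is the fifth of G minor-major seventh; fifth in the bass means second inversion (figured bass 4/3).

G minor-major seventh, second inversion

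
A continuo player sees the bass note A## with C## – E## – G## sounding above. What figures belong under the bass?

7

The notes A##, C##, E##, G## stack in thirds as A##–C##–E##–G## — an A## minor seventh chord. The bass A## is the root, so this is root position: figured 7.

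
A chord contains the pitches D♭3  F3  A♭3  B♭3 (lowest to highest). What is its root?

Bb

The distinct letter names are Db, F, Ab, Bb. Arranged as a stack of thirds they read Bb–Db–F–Ab, so Bb is the root (a Bb minor seventh chord).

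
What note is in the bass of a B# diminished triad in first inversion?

In first inversion the third is lowest. For B# diminished (B#–D#–F#) that is D#.

D#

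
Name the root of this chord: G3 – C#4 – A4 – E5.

A

G, C#, A, E are the tones of an A dominant seventh chord (A–C#–E–G), making A the root.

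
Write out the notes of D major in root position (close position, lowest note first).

D, F#, A

Spelling D major: D–F#–A. In root position the root is bass, giving D, F#, A from the bottom.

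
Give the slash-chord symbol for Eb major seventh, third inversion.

Third inversion of Eb major seventh has the seventh (D) in the bass. As a slash chord: Ebmaj7/D.

Ebmaj7/D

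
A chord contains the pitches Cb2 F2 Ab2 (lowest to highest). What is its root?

Cb, F, Ab are the tones of an F diminished triad (F–Ab–Cb), making F the root.

F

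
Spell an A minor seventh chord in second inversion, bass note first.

E, G, A, C

A minor seventh is A–C–E–G. Second inversion puts the fifth (E) in the bass, with the remaining tones above: E, G, A, C.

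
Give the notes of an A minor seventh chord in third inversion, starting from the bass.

A minor seventh is A–C–E–G. Third inversion puts the seventh (G) in the bass, with the remaining tones above: G, A, C, E.

G, A, C, E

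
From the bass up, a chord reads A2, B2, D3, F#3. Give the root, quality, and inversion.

The pitch classes A, B, D, F# arrange in thirds as B–D–F#–A: a B minor seventh chord.
The lowest note is A, the seventh of the chord, so this is third inversion (figured bass 4/2).

B minor seventh, third inversion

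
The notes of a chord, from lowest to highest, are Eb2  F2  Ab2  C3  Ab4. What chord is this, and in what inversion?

F minor seventh, third inversion

The pitch classes Eb, F, Ab, C arrange in thirds as F–Ab–C–Eb: an F minor seventh chord.
The lowest note is Eb, the seventh of the chord, so this is third inversion (figured bass 4/2).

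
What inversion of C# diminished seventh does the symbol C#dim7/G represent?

C#dim7/G means C# diminished seventh with G in the bass. G is the fifth of C# diminished seventh (C#–E–G–Bb), so this is second inversion.

second inversion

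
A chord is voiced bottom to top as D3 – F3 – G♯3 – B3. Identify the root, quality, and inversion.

G# diminished seventh, second inversion

The pitch classes D, F, G#, B arrange in thirds as G#–B–D–F: a G# diminished seventh chord.
The lowest note is D, the fifth of the chord, so this is second inversion (figured bass 4/3).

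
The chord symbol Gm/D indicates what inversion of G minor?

Gm/D means G minor with D in the bass. D is the fifth of G minor (G–Bb–D), so this is second inversion.

second inversion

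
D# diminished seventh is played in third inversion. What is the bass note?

C

D# diminished seventh is D#–F#–A–C. Third inversion places the seventh in the bass: C.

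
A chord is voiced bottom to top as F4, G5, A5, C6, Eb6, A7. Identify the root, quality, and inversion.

The distinct note names are F, G, A, C, Eb. Stacked in thirds they read F–A–C–Eb–G, which is a dominant ninth chord on F.
The lowest note is F, the root of the chord, so this is root position.

F dominant ninth, root position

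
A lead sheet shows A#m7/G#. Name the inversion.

third inversion

A#m7/G# means A# minor seventh with G# in the bass. G# is the seventh of A# minor seventh (A#–C#–E#–G#), so this is third inversion.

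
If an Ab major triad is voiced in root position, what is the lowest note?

Ab

In root position the root is lowest. For Ab major (Ab–C–Eb) that is Ab.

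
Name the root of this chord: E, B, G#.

E

The distinct letter names are E, B, G#. Arranged as a stack of thirds they read E–G#–B, so E is the root (an E major triad).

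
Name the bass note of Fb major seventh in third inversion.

Eb

The seventh of Fb major seventh (Fb–Ab–Cb–Eb) is Eb; that is the bass in third inversion.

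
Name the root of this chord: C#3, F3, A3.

C#, F, A are the tones of an F augmented triad (F–A–C#), making F the root.

F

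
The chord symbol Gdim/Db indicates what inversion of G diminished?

Gdim/Db means G diminished with Db in the bass. Db is the fifth of G diminished (G–Bb–Db), so this is second inversion.

second inversion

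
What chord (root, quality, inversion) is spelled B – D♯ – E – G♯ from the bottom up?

E major seventh, second inversion

The distinct note names are B, D#, E, G#. Stacked in thirds they read E–G#–B–D#, which is a major seventh chord on E.
The lowest note is B, the fifth of the chord, so this is second inversion (figured bass 4/3).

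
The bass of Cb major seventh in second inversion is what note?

Gb

Cb major seventh is Cb–Eb–Gb–Bb. Second inversion places the fifth in the bass: Gb.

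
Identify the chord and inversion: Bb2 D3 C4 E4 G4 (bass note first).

C dominant ninth, third inversion

Reducing to letter names: Bb, D, C, E, G. These stack in thirds as C–E–G–Bb–D — a C dominant ninth chord.
The lowest note is Bb, the seventh of the chord, so this is third inversion.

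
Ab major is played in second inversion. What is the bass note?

Ab major is Ab–C–Eb. Second inversion places the fifth in the bass: Eb.

Eb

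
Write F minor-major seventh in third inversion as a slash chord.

Third inversion of F minor-major seventh has the seventh (E) in the bass. As a slash chord: Fm(maj7)/E.

Fm(maj7)/E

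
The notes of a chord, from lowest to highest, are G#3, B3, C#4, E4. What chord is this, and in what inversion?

Reducing to letter names: G#, B, C#, E. These stack in thirds as C#–E–G#–B — a C# minor seventh chord.
With the fifth (G#) in the bass, the chord is in second inversion (figured bass 4/3).

C# minor seventh, second inversion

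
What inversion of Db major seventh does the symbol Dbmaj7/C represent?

Dbmaj7/C means Db major seventh with C in the bass. C is the seventh of Db major seventh (Db–F–Ab–C), so this is third inversion.

third inversion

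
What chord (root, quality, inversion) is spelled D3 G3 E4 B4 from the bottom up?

The pitch classes D, G, E, B arrange in thirds as E–G–B–D: an E minor seventh chord.
D is the seventh of E minor seventh; seventh in the bass means third inversion (figured bass 4/2).

E minor seventh, third inversion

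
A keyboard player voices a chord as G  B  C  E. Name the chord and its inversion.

Reducing to letter names: G, B, C, E. These stack in thirds as C–E–G–B — a C major seventh chord.
With the fifth (G) in the bass, the chord is in second inversion (figured bass 4/3).

C major seventh, second inversion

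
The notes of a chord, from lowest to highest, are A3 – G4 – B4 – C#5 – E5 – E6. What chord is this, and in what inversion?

The pitch classes A, G, B, C#, E arrange in thirds as A–C#–E–G–B: an A dominant ninth chord.
With the root (A) in the bass, the chord is in root position.

A dominant ninth, root position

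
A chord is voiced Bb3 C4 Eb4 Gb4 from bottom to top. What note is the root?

C

Bb, C, Eb, Gb are the tones of a C half-diminished seventh chord (C–Eb–Gb–Bb), making C the root.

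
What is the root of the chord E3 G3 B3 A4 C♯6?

A

Reordering E, G, B, A, C# into stacked thirds gives A–C#–E–G–B; the bottom of that stack, A, is the root.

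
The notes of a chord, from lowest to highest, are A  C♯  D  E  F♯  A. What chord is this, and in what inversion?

Reducing to letter names: A, C#, D, E, F#. These stack in thirds as D–F#–A–C#–E — a D major ninth chord.
The lowest note is A, the fifth of the chord, so this is second inversion.

D major ninth, second inversion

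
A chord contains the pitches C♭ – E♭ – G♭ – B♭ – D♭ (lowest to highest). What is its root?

Cb

The distinct letter names are Cb, Eb, Gb, Bb, Db. Arranged as a stack of thirds they read Cb–Eb–Gb–Bb–Db, so Cb is the root (a Cb major ninth chord).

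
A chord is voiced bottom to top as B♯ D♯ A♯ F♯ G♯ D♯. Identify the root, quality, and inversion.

G# dominant ninth, first inversion

The pitch classes B#, D#, A#, F#, G# arrange in thirds as G#–B#–D#–F#–A#: a G# dominant ninth chord.
With the third (B#) in the bass, the chord is in first inversion.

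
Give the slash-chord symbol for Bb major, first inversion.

BbM/D

First inversion of Bb major has the third (D) in the bass. As a slash chord: BbM/D.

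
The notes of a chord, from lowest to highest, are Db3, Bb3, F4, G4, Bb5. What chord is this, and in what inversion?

The distinct note names are Db, Bb, F, G. Stacked in thirds they read G–Bb–Db–F, which is a half-diminished seventh chord on G.
Db is the fifth of G half-diminished seventh; fifth in the bass means second inversion (figured bass 4/3).

G half-diminished seventh, second inversion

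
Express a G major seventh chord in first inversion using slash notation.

Gmaj7/B

First inversion of G major seventh has the third (B) in the bass. As a slash chord: Gmaj7/B.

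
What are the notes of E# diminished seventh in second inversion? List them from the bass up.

E# diminished seventh is E#–G#–B–D. Second inversion puts the fifth (B) in the bass, with the remaining tones above: B, D, E#, G#.

B, D, E#, G#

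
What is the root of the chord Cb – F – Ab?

F

Reordering Cb, F, Ab into stacked thirds gives F–Ab–Cb; the bottom of that stack, F, is the root.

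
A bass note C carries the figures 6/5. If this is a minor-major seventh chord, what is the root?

The figures 6/5 mean the third of the chord is in the bass. If C is the third of a minor-major seventh chord, the root is A (chord tones A–C–E–G#).

A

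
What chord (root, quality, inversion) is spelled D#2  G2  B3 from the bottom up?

The distinct note names are D#, G, B. Stacked in thirds they read G–B–D#, which is an augmented triad on G.
With the fifth (D#) in the bass, the chord is in second inversion (figured bass 6/4).

G augmented, second inversion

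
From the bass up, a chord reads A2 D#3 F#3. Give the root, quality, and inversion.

D# diminished, second inversion

Reducing to letter names: A, D#, F#. These stack in thirds as D#–F#–A — a D# diminished triad.
The lowest note is A, the fifth of the chord, so this is second inversion (figured bass 6/4).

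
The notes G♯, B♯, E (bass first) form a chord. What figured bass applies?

6

The notes G#, B#, E stack in thirds as E–G#–B# — an E augmented triad. The bass G# is the third, so this is first inversion: figured 6.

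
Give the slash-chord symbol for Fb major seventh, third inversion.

Fbmaj7/Eb

Third inversion of Fb major seventh has the seventh (Eb) in the bass. As a slash chord: Fbmaj7/Eb.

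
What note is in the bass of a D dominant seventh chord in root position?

D

The root of D dominant seventh (D–F#–A–C) is D; that is the bass in root position.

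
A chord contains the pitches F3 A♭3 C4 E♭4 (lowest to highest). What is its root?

Reordering F, Ab, C, Eb into stacked thirds gives F–Ab–C–Eb; the bottom of that stack, F, is the root.

F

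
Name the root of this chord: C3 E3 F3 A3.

F

C, E, F, A are the tones of an F major seventh chord (F–A–C–E), making F the root.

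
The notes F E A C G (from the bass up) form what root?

F

F, E, A, C, G are the tones of an F major ninth chord (F–A–C–E–G), making F the root.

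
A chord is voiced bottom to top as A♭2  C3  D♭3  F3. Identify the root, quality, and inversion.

Db major seventh, second inversion

The pitch classes Ab, C, Db, F arrange in thirds as Db–F–Ab–C: a Db major seventh chord.
The lowest note is Ab, the fifth of the chord, so this is second inversion (figured bass 4/3).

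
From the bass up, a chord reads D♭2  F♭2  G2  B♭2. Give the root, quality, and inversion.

The distinct note names are Db, Fb, G, Bb. Stacked in thirds they read G–Bb–Db–Fb, which is a diminished seventh chord on G.
With the fifth (Db) in the bass, the chord is in second inversion (figured bass 4/3).

G diminished seventh, second inversion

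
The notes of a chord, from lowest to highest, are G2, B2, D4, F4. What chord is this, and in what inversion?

G dominant seventh, root position

The pitch classes G, B, D, F arrange in thirds as G–B–D–F: a G dominant seventh chord.
With the root (G) in the bass, the chord is in root position (figured bass 7).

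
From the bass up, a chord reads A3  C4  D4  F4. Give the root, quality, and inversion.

D minor seventh, second inversion

The pitch classes A, C, D, F arrange in thirds as D–F–A–C: a D minor seventh chord.
The lowest note is A, the fifth of the chord, so this is second inversion (figured bass 4/3).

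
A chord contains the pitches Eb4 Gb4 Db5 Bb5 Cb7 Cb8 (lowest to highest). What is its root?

Cb

The distinct letter names are Eb, Gb, Db, Bb, Cb. Arranged as a stack of thirds they read Cb–Eb–Gb–Bb–Db, so Cb is the root (a Cb major ninth chord).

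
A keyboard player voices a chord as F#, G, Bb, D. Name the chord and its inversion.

G minor-major seventh, third inversion

Reducing to letter names: F#, G, Bb, D. These stack in thirds as G–Bb–D–F# — a G minor-major seventh chord.
F# is the seventh of G minor-major seventh; seventh in the bass means third inversion (figured bass 4/2).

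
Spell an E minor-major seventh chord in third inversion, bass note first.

D#, E, G, B

The chord tones are E–G–B–D#. With the seventh (D#) lowest for third inversion: D#, E, G, B.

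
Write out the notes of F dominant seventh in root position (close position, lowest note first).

Spelling F dominant seventh: F–A–C–Eb. In root position the root is bass, giving F, A, C, Eb from the bottom.

F, A, C, Eb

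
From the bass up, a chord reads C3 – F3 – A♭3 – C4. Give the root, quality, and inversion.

F minor, second inversion

Reducing to letter names: C, F, Ab. These stack in thirds as F–Ab–C — an F minor triad.
C is the fifth of F minor; fifth in the bass means second inversion (figured bass 6/4).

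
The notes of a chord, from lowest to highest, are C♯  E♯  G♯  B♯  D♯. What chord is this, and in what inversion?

The distinct note names are C#, E#, G#, B#, D#. Stacked in thirds they read C#–E#–G#–B#–D#, which is a major ninth chord on C#.
The lowest note is C#, the root of the chord, so this is root position.

C# major ninth, root position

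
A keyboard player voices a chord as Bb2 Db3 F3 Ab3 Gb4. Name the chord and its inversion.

Reducing to letter names: Bb, Db, F, Ab, Gb. These stack in thirds as Gb–Bb–Db–F–Ab — a Gb major ninth chord.
Bb is the third of Gb major ninth; third in the bass means first inversion.

Gb major ninth, first inversion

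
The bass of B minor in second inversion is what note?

B minor is B–D–F#. Second inversion places the fifth in the bass: F#.

F#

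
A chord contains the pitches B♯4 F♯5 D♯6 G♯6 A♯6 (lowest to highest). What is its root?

Reordering B#, F#, D#, G#, A# into stacked thirds gives G#–B#–D#–F#–A#; the bottom of that stack, G#, is the root.

G#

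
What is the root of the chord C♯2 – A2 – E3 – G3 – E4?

C#, A, E, G are the tones of an A dominant seventh chord (A–C#–E–G), making A the root.

A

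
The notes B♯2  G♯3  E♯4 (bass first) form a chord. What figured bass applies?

The notes B#, G#, E# stack in thirds as E#–G#–B# — an E# minor triad. The bass B# is the fifth, so this is second inversion: figured 6/4.

6/4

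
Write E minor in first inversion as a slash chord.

Em/G

First inversion of E minor has the third (G) in the bass. As a slash chord: Em/G.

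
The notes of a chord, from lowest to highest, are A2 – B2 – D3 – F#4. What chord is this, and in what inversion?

B minor seventh, third inversion

The distinct note names are A, B, D, F#. Stacked in thirds they read B–D–F#–A, which is a minor seventh chord on B.
A is the seventh of B minor seventh; seventh in the bass means third inversion (figured bass 4/2).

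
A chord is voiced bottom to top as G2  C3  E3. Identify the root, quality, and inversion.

The distinct note names are G, C, E. Stacked in thirds they read C–E–G, which is a major triad on C.
The lowest note is G, the fifth of the chord, so this is second inversion (figured bass 6/4).

C major, second inversion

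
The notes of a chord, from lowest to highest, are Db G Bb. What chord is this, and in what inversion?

Reducing to letter names: Db, G, Bb. These stack in thirds as G–Bb–Db — a G diminished triad.
Db is the fifth of G diminished; fifth in the bass means second inversion (figured bass 6/4).

G diminished, second inversion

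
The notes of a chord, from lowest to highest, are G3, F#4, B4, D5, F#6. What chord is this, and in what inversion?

The distinct note names are G, F#, B, D. Stacked in thirds they read G–B–D–F#, which is a major seventh chord on G.
With the root (G) in the bass, the chord is in root position (figured bass 7).

G major seventh, root position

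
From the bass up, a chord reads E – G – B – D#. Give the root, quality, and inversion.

The distinct note names are E, G, B, D#. Stacked in thirds they read E–G–B–D#, which is a minor-major seventh chord on E.
E is the root of E minor-major seventh; root in the bass means root position (figured bass 7).

E minor-major seventh, root position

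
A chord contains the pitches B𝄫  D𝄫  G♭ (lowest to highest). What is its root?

Reordering Bbb, Dbb, Gb into stacked thirds gives Gb–Bbb–Dbb; the bottom of that stack, Gb, is the root.

Gb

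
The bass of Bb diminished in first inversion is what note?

Db

The third of Bb diminished (Bb–Db–Fb) is Db; that is the bass in first inversion.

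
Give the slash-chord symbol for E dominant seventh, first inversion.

First inversion of E dominant seventh has the third (G#) in the bass. As a slash chord: E7/G#.

E7/G#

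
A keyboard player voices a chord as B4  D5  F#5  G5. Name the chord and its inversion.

The pitch classes B, D, F#, G arrange in thirds as G–B–D–F#: a G major seventh chord.
B is the third of G major seventh; third in the bass means first inversion (figured bass 6/5).

G major seventh, first inversion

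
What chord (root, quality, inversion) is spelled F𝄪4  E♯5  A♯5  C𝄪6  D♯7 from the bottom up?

D# major ninth, first inversion

Reducing to letter names: F##, E#, A#, C##, D#. These stack in thirds as D#–F##–A#–C##–E# — a D# major ninth chord.
F## is the third of D# major ninth; third in the bass means first inversion.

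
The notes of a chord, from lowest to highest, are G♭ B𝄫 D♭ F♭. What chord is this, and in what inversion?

The pitch classes Gb, Bbb, Db, Fb arrange in thirds as Gb–Bbb–Db–Fb: a Gb minor seventh chord.
The lowest note is Gb, the root of the chord, so this is root position (figured bass 7).

Gb minor seventh, root position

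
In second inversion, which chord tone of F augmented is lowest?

C#

F augmented is F–A–C#. Second inversion places the fifth in the bass: C#.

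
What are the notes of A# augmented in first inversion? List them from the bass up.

C##, E##, A#

The chord tones are A#–C##–E##. With the third (C##) lowest for first inversion: C##, E##, A#.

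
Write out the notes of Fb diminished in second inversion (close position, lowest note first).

The chord tones are Fb–Abb–Cbb. With the fifth (Cbb) lowest for second inversion: Cbb, Fb, Abb.

Cbb, Fb, Abb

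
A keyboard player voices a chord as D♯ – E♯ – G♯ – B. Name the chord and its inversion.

The pitch classes D#, E#, G#, B arrange in thirds as E#–G#–B–D#: an E# half-diminished seventh chord.
The lowest note is D#, the seventh of the chord, so this is third inversion (figured bass 4/2).

E# half-diminished seventh, third inversion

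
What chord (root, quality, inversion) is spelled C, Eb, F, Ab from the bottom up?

F minor seventh, second inversion

The distinct note names are C, Eb, F, Ab. Stacked in thirds they read F–Ab–C–Eb, which is a minor seventh chord on F.
With the fifth (C) in the bass, the chord is in second inversion (figured bass 4/3).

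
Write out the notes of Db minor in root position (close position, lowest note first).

Db minor is Db–Fb–Ab. Root position puts the root (Db) in the bass, with the remaining tones above: Db, Fb, Ab.

Db, Fb, Ab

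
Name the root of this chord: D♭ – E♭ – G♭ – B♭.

The distinct letter names are Db, Eb, Gb, Bb. Arranged as a stack of thirds they read Eb–Gb–Bb–Db, so Eb is the root (an Eb minor seventh chord).

Eb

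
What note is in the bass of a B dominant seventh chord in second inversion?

The fifth of B dominant seventh (B–D#–F#–A) is F#; that is the bass in second inversion.

F#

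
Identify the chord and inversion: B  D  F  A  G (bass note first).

The distinct note names are B, D, F, A, G. Stacked in thirds they read G–B–D–F–A, which is a dominant ninth chord on G.
B is the third of G dominant ninth; third in the bass means first inversion.

G dominant ninth, first inversion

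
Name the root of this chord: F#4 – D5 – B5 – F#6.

F#, D, B are the tones of a B minor triad (B–D–F#), making B the root.

B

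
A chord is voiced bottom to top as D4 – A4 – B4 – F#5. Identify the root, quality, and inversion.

B minor seventh, first inversion

The pitch classes D, A, B, F# arrange in thirds as B–D–F#–A: a B minor seventh chord.
D is the third of B minor seventh; third in the bass means first inversion (figured bass 6/5).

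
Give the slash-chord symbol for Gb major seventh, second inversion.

Second inversion of Gb major seventh has the fifth (Db) in the bass. As a slash chord: Gbmaj7/Db.

Gbmaj7/Db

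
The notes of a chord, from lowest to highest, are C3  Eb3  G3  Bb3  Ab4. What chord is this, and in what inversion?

Ab major ninth, first inversion

Reducing to letter names: C, Eb, G, Bb, Ab. These stack in thirds as Ab–C–Eb–G–Bb — an Ab major ninth chord.
With the third (C) in the bass, the chord is in first inversion.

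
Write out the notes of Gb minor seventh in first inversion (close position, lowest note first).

Gb minor seventh is Gb–Bbb–Db–Fb. First inversion puts the third (Bbb) in the bass, with the remaining tones above: Bbb, Db, Fb, Gb.

Bbb, Db, Fb, Gb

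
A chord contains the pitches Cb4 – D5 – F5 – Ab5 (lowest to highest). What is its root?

Reordering Cb, D, F, Ab into stacked thirds gives D–F–Ab–Cb; the bottom of that stack, D, is the root.

D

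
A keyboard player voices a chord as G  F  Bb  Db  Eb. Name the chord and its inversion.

The distinct note names are G, F, Bb, Db, Eb. Stacked in thirds they read Eb–G–Bb–Db–F, which is a dominant ninth chord on Eb.
The lowest note is G, the third of the chord, so this is first inversion.

Eb dominant ninth, first inversion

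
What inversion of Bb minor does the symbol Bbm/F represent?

second inversion

Bbm/F means Bb minor with F in the bass. F is the fifth of Bb minor (Bb–Db–F), so this is second inversion.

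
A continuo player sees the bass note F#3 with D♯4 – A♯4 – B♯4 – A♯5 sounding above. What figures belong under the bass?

4/3

The notes F#, D#, A#, B# stack in thirds as B#–D#–F#–A# — a B# half-diminished seventh chord. The bass F# is the fifth, so this is second inversion: figured 4/3.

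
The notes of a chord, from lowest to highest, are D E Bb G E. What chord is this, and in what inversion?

Reducing to letter names: D, E, Bb, G. These stack in thirds as E–G–Bb–D — an E half-diminished seventh chord.
With the seventh (D) in the bass, the chord is in third inversion (figured bass 4/2).

E half-diminished seventh, third inversion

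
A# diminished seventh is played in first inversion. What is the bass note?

A# diminished seventh is A#–C#–E–G. First inversion places the third in the bass: C#.

C#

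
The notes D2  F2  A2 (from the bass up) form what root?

The distinct letter names are D, F, A. Arranged as a stack of thirds they read D–F–A, so D is the root (a D minor triad).

D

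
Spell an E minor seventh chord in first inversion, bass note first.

The chord tones are E–G–B–D. With the third (G) lowest for first inversion: G, B, D, E.

G, B, D, E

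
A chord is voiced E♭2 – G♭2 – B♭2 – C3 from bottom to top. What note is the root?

C

Eb, Gb, Bb, C are the tones of a C half-diminished seventh chord (C–Eb–Gb–Bb), making C the root.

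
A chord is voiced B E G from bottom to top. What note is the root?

E

B, E, G are the tones of an E minor triad (E–G–B), making E the root.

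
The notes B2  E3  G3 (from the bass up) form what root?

Reordering B, E, G into stacked thirds gives E–G–B; the bottom of that stack, E, is the root.

E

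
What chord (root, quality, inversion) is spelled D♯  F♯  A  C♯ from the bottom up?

D# half-diminished seventh, root position

Reducing to letter names: D#, F#, A, C#. These stack in thirds as D#–F#–A–C# — a D# half-diminished seventh chord.
The lowest note is D#, the root of the chord, so this is root position (figured bass 7).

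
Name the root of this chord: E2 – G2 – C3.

E, G, C are the tones of a C major triad (C–E–G), making C the root.

C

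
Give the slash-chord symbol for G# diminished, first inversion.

G#dim/B

First inversion of G# diminished has the third (B) in the bass. As a slash chord: G#dim/B.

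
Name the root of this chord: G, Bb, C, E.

The distinct letter names are G, Bb, C, E. Arranged as a stack of thirds they read C–E–G–Bb, so C is the root (a C dominant seventh chord).

C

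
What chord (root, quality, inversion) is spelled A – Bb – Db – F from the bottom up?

The pitch classes A, Bb, Db, F arrange in thirds as Bb–Db–F–A: a Bb minor-major seventh chord.
A is the seventh of Bb minor-major seventh; seventh in the bass means third inversion (figured bass 4/2).

Bb minor-major seventh, third inversion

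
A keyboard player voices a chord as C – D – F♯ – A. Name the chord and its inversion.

D dominant seventh, third inversion

Reducing to letter names: C, D, F#, A. These stack in thirds as D–F#–A–C — a D dominant seventh chord.
The lowest note is C, the seventh of the chord, so this is third inversion (figured bass 4/2).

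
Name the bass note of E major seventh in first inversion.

E major seventh is E–G#–B–D#. First inversion places the third in the bass: G#.

G#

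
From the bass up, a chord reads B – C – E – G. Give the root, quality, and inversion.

The pitch classes B, C, E, G arrange in thirds as C–E–G–B: a C major seventh chord.
The lowest note is B, the seventh of the chord, so this is third inversion (figured bass 4/2).

C major seventh, third inversion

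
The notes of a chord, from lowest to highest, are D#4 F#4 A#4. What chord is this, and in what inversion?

D# minor, root position

Reducing to letter names: D#, F#, A#. These stack in thirds as D#–F#–A# — a D# minor triad.
The lowest note is D#, the root of the chord, so this is root position (figured bass 5/3).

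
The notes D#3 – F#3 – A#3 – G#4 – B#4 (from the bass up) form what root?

Reordering D#, F#, A#, G#, B# into stacked thirds gives G#–B#–D#–F#–A#; the bottom of that stack, G#, is the root.

G#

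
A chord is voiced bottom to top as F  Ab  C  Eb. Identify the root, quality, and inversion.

F minor seventh, root position

The pitch classes F, Ab, C, Eb arrange in thirds as F–Ab–C–Eb: an F minor seventh chord.
The lowest note is F, the root of the chord, so this is root position (figured bass 7).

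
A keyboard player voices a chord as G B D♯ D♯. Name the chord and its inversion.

The distinct note names are G, B, D#. Stacked in thirds they read G–B–D#, which is an augmented triad on G.
The lowest note is G, the root of the chord, so this is root position (figured bass 5/3).

G augmented, root position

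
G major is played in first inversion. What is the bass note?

G major is G–B–D. First inversion places the third in the bass: B.

B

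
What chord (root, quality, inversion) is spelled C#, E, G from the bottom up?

C# diminished, root position

Reducing to letter names: C#, E, G. These stack in thirds as C#–E–G — a C# diminished triad.
The lowest note is C#, the root of the chord, so this is root position (figured bass 5/3).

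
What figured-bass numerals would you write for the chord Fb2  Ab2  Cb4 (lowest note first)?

5/3

The notes Fb, Ab, Cb stack in thirds as Fb–Ab–Cb — an Fb major triad. The bass Fb is the root, so this is root position: figured 5/3.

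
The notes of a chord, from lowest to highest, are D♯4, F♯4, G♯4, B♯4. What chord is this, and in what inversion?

The distinct note names are D#, F#, G#, B#. Stacked in thirds they read G#–B#–D#–F#, which is a dominant seventh chord on G#.
D# is the fifth of G# dominant seventh; fifth in the bass means second inversion (figured bass 4/3).

G# dominant seventh, second inversion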